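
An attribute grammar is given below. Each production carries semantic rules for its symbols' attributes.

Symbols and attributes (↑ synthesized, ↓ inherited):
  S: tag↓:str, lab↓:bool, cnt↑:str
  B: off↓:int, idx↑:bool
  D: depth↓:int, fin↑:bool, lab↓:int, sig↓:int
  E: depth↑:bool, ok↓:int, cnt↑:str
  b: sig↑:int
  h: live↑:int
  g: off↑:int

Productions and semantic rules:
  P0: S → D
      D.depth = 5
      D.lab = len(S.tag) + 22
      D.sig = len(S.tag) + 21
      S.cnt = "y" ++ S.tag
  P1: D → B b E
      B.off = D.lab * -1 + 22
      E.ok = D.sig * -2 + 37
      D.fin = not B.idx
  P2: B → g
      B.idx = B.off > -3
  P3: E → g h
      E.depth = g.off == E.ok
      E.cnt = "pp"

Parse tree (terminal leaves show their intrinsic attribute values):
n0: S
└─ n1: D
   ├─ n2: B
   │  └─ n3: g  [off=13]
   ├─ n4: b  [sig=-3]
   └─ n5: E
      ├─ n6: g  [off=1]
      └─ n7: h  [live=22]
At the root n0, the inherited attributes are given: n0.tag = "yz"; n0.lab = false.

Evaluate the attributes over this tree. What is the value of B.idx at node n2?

true

1. n0.tag = "yz"  [given at root]
2. n0.lab = false  [given at root]
3. n1.depth = 5  [5]
4. n1.lab = 24  [len(S.tag) + 22]
5. n1.sig = 23  [len(S.tag) + 21]
6. n2.off = -2  [D.lab * -1 + 22]
7. n3.off = 13  [terminal]
8. n2.idx = true  [B.off > -3]
9. n4.sig = -3  [terminal]
10. n5.ok = -9  [D.sig * -2 + 37]
11. n6.off = 1  [terminal]
12. n7.live = 22  [terminal]
13. n5.depth = false  [g.off == E.ok]
14. n5.cnt = "pp"  ["pp"]
15. n1.fin = false  [not B.idx]
16. n0.cnt = "yyz"  ["y" ++ S.tag]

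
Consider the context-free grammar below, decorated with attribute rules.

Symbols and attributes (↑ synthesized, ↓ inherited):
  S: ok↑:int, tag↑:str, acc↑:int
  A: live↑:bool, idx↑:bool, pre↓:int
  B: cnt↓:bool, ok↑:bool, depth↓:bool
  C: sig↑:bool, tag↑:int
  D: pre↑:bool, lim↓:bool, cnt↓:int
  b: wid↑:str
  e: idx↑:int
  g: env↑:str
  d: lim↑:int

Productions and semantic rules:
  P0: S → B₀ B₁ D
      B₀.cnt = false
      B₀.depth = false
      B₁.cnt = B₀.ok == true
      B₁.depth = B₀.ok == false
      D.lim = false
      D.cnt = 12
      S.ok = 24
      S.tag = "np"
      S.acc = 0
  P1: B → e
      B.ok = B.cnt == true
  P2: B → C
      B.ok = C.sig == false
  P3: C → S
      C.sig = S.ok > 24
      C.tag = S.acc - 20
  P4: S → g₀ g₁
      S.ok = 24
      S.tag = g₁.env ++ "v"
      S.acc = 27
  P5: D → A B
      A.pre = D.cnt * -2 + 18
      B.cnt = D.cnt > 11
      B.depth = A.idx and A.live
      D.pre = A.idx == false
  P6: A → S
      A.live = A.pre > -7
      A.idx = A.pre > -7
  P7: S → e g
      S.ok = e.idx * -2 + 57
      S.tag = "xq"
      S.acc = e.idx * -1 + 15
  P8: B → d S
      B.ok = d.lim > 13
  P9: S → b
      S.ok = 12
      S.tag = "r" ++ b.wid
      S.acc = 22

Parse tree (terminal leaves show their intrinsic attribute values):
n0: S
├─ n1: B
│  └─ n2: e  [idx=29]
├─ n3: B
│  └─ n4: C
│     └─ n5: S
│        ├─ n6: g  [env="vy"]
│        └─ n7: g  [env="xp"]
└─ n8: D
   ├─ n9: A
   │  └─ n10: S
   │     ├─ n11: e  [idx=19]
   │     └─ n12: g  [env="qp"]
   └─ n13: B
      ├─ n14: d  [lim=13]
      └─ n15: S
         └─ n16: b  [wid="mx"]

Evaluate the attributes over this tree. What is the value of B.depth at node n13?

1. n1.cnt = false  [false]
2. n1.depth = false  [false]
3. n2.idx = 29  [terminal]
4. n1.ok = false  [B.cnt == true]
5. n3.cnt = false  [B₀.ok == true]
6. n3.depth = true  [B₀.ok == false]
7. n6.env = "vy"  [terminal]
8. n7.env = "xp"  [terminal]
9. n5.ok = 24  [24]
10. n5.tag = "xpv"  [g₁.env ++ "v"]
11. n5.acc = 27  [27]
12. n4.sig = false  [S.ok > 24]
13. n4.tag = 7  [S.acc - 20]
14. n3.ok = true  [C.sig == false]
15. n8.lim = false  [false]
16. n8.cnt = 12  [12]
17. n9.pre = -6  [D.cnt * -2 + 18]
18. n11.idx = 19  [terminal]
19. n12.env = "qp"  [terminal]
20. n10.ok = 19  [e.idx * -2 + 57]
21. n10.tag = "xq"  ["xq"]
22. n10.acc = -4  [e.idx * -1 + 15]
23. n9.live = true  [A.pre > -7]
24. n9.idx = true  [A.pre > -7]
25. n13.cnt = true  [D.cnt > 11]
26. n13.depth = true  [A.idx and A.live]
27. n14.lim = 13  [terminal]
28. n16.wid = "mx"  [terminal]
29. n15.ok = 12  [12]
30. n15.tag = "rmx"  ["r" ++ b.wid]
31. n15.acc = 22  [22]
32. n13.ok = false  [d.lim > 13]
33. n8.pre = false  [A.idx == false]
34. n0.ok = 24  [24]
35. n0.tag = "np"  ["np"]
36. n0.acc = 0  [0]

true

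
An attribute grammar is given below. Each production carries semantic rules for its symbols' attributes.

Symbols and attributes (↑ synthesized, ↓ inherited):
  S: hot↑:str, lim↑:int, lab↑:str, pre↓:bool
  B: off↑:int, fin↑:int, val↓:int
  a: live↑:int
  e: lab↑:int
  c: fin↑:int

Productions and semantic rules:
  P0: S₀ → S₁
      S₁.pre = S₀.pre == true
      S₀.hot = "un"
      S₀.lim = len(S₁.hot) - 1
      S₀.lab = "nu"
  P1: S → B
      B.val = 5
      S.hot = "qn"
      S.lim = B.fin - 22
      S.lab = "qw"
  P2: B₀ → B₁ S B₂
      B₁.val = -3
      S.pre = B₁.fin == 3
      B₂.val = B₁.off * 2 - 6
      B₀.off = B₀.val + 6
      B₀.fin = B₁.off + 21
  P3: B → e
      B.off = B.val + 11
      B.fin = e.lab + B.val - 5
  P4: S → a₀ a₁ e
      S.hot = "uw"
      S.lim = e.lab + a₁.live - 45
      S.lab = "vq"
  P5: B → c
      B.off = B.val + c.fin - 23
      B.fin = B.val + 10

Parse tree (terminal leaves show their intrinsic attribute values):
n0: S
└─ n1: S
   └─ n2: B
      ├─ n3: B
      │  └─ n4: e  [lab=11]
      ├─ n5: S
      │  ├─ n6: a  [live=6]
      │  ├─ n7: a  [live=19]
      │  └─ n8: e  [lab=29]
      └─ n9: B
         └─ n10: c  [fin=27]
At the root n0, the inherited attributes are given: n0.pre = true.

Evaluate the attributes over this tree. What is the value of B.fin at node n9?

20

1. n0.pre = true  [given at root]
2. n1.pre = true  [S₀.pre == true]
3. n2.val = 5  [5]
4. n3.val = -3  [-3]
5. n4.lab = 11  [terminal]
6. n3.off = 8  [B.val + 11]
7. n3.fin = 3  [e.lab + B.val - 5]
8. n5.pre = true  [B₁.fin == 3]
9. n6.live = 6  [terminal]
10. n7.live = 19  [terminal]
11. n8.lab = 29  [terminal]
12. n5.hot = "uw"  ["uw"]
13. n5.lim = 3  [e.lab + a₁.live - 45]
14. n5.lab = "vq"  ["vq"]
15. n9.val = 10  [B₁.off * 2 - 6]
16. n10.fin = 27  [terminal]
17. n9.off = 14  [B.val + c.fin - 23]
18. n9.fin = 20  [B.val + 10]
19. n2.off = 11  [B₀.val + 6]
20. n2.fin = 29  [B₁.off + 21]
21. n1.hot = "qn"  ["qn"]
22. n1.lim = 7  [B.fin - 22]
23. n1.lab = "qw"  ["qw"]
24. n0.hot = "un"  ["un"]
25. n0.lim = 1  [len(S₁.hot) - 1]
26. n0.lab = "nu"  ["nu"]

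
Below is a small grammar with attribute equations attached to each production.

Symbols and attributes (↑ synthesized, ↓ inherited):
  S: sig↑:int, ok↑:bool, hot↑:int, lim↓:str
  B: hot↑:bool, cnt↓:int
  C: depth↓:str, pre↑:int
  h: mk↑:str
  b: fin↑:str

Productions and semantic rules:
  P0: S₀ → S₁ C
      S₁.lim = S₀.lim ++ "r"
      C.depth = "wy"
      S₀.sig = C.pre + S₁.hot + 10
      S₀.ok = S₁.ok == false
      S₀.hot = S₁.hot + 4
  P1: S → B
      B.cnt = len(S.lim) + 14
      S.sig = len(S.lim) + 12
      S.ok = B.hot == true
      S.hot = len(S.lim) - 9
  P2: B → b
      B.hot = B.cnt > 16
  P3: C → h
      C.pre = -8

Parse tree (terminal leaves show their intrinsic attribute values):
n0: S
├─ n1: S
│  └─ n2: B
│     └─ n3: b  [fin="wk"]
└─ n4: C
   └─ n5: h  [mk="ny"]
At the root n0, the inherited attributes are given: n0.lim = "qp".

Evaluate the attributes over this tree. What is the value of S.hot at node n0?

1. n0.lim = "qp"  [given at root]
2. n1.lim = "qpr"  [S₀.lim ++ "r"]
3. n2.cnt = 17  [len(S.lim) + 14]
4. n3.fin = "wk"  [terminal]
5. n2.hot = true  [B.cnt > 16]
6. n1.sig = 15  [len(S.lim) + 12]
7. n1.ok = true  [B.hot == true]
8. n1.hot = -6  [len(S.lim) - 9]
9. n4.depth = "wy"  ["wy"]
10. n5.mk = "ny"  [terminal]
11. n4.pre = -8  [-8]
12. n0.sig = -4  [C.pre + S₁.hot + 10]
13. n0.ok = false  [S₁.ok == false]
14. n0.hot = -2  [S₁.hot + 4]

-2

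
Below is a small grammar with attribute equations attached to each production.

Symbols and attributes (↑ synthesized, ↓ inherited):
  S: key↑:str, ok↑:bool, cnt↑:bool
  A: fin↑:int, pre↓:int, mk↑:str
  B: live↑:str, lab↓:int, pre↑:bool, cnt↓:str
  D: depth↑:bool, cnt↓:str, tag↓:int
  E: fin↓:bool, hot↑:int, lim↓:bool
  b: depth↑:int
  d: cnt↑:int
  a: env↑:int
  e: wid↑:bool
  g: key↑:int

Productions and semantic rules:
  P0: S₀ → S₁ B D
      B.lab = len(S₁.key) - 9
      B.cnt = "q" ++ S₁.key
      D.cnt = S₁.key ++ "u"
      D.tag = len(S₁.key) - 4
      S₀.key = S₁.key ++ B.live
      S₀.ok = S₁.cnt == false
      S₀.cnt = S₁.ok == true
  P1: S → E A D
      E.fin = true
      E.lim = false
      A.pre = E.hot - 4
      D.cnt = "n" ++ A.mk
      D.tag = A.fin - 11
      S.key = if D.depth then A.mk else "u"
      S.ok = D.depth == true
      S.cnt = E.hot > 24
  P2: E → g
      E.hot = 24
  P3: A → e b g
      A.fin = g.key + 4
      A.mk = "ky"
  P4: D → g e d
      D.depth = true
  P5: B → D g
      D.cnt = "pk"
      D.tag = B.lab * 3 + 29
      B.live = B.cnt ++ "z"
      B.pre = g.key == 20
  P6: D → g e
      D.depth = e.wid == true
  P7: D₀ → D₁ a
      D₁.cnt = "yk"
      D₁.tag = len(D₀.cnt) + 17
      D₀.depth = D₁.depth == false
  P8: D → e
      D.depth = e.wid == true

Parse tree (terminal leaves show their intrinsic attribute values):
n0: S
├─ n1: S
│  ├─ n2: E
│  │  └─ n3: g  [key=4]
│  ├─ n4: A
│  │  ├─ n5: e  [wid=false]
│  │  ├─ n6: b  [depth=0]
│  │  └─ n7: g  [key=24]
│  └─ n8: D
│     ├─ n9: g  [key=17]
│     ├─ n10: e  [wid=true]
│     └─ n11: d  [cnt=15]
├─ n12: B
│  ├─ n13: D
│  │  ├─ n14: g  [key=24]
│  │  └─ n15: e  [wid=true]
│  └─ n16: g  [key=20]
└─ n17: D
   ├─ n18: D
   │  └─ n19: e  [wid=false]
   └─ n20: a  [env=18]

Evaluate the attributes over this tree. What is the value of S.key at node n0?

"kyqkyz"

1. n2.fin = true  [true]
2. n2.lim = false  [false]
3. n3.key = 4  [terminal]
4. n2.hot = 24  [24]
5. n4.pre = 20  [E.hot - 4]
6. n5.wid = false  [terminal]
7. n6.depth = 0  [terminal]
8. n7.key = 24  [terminal]
9. n4.fin = 28  [g.key + 4]
10. n4.mk = "ky"  ["ky"]
11. n8.cnt = "nky"  ["n" ++ A.mk]
12. n8.tag = 17  [A.fin - 11]
13. n9.key = 17  [terminal]
14. n10.wid = true  [terminal]
15. n11.cnt = 15  [terminal]
16. n8.depth = true  [true]
17. n1.key = "ky"  [if D.depth then A.mk else "u"]
18. n1.ok = true  [D.depth == true]
19. n1.cnt = false  [E.hot > 24]
20. n12.lab = -7  [len(S₁.key) - 9]
21. n12.cnt = "qky"  ["q" ++ S₁.key]
22. n13.cnt = "pk"  ["pk"]
23. n13.tag = 8  [B.lab * 3 + 29]
24. n14.key = 24  [terminal]
25. n15.wid = true  [terminal]
26. n13.depth = true  [e.wid == true]
27. n16.key = 20  [terminal]
28. n12.live = "qkyz"  [B.cnt ++ "z"]
29. n12.pre = true  [g.key == 20]
30. n17.cnt = "kyu"  [S₁.key ++ "u"]
31. n17.tag = -2  [len(S₁.key) - 4]
32. n18.cnt = "yk"  ["yk"]
33. n18.tag = 20  [len(D₀.cnt) + 17]
34. n19.wid = false  [terminal]
35. n18.depth = false  [e.wid == true]
36. n20.env = 18  [terminal]
37. n17.depth = true  [D₁.depth == false]
38. n0.key = "kyqkyz"  [S₁.key ++ B.live]
39. n0.ok = true  [S₁.cnt == false]
40. n0.cnt = true  [S₁.ok == true]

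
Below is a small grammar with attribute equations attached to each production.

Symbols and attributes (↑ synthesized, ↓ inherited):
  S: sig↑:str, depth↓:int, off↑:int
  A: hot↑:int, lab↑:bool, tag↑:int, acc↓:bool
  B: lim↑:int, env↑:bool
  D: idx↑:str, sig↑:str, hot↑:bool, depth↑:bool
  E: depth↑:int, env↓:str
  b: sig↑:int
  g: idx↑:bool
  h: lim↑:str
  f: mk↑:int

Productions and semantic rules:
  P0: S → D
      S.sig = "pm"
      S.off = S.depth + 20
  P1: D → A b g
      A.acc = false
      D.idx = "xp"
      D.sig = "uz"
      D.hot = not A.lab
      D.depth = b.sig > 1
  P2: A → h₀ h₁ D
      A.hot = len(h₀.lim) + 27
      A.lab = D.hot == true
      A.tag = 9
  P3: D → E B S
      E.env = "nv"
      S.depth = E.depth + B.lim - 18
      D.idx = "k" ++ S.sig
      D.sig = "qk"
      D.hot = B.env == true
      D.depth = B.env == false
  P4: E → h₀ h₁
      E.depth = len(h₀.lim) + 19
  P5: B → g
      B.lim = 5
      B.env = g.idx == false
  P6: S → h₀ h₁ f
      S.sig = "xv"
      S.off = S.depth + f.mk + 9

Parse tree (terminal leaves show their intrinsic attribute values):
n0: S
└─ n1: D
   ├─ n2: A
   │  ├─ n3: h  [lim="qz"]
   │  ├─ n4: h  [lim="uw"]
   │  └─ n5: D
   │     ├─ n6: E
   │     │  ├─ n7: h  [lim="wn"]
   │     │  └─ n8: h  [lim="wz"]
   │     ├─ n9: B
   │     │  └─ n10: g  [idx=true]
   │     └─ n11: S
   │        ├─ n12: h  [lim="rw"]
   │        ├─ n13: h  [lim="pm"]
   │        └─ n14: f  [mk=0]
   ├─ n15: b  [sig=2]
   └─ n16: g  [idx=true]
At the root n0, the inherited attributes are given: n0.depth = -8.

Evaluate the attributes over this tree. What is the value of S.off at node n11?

1. n0.depth = -8  [given at root]
2. n2.acc = false  [false]
3. n3.lim = "qz"  [terminal]
4. n4.lim = "uw"  [terminal]
5. n6.env = "nv"  ["nv"]
6. n7.lim = "wn"  [terminal]
7. n8.lim = "wz"  [terminal]
8. n6.depth = 21  [len(h₀.lim) + 19]
9. n10.idx = true  [terminal]
10. n9.lim = 5  [5]
11. n9.env = false  [g.idx == false]
12. n11.depth = 8  [E.depth + B.lim - 18]
13. n12.lim = "rw"  [terminal]
14. n13.lim = "pm"  [terminal]
15. n14.mk = 0  [terminal]
16. n11.sig = "xv"  ["xv"]
17. n11.off = 17  [S.depth + f.mk + 9]
18. n5.idx = "kxv"  ["k" ++ S.sig]
19. n5.sig = "qk"  ["qk"]
20. n5.hot = false  [B.env == true]
21. n5.depth = true  [B.env == false]
22. n2.hot = 29  [len(h₀.lim) + 27]
23. n2.lab = false  [D.hot == true]
24. n2.tag = 9  [9]
25. n15.sig = 2  [terminal]
26. n16.idx = true  [terminal]
27. n1.idx = "xp"  ["xp"]
28. n1.sig = "uz"  ["uz"]
29. n1.hot = true  [not A.lab]
30. n1.depth = true  [b.sig > 1]
31. n0.sig = "pm"  ["pm"]
32. n0.off = 12  [S.depth + 20]

17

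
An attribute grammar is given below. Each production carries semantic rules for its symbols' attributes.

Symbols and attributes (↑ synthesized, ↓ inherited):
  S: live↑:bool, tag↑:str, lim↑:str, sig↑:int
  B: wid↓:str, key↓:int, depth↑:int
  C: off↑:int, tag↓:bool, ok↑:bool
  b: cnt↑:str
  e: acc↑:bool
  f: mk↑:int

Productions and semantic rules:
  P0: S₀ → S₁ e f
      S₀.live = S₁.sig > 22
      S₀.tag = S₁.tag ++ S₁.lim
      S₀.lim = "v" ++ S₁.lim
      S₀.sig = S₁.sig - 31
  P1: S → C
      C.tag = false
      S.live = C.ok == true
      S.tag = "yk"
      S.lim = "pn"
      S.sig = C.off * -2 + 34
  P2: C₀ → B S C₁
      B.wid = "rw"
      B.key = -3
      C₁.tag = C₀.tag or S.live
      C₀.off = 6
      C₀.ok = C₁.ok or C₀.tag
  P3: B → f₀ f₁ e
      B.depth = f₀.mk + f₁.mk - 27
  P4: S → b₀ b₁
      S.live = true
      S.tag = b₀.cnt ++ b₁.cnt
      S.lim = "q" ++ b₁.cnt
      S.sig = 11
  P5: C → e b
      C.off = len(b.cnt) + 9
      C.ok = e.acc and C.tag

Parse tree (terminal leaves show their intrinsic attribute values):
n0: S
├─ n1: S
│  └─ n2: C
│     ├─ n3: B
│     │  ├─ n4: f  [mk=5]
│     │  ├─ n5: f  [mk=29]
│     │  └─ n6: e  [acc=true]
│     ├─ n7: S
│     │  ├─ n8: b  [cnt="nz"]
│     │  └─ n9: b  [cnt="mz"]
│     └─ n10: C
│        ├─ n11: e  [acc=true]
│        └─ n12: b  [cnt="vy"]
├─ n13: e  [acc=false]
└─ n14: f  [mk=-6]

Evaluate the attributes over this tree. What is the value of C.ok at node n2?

1. n2.tag = false  [false]
2. n3.wid = "rw"  ["rw"]
3. n3.key = -3  [-3]
4. n4.mk = 5  [terminal]
5. n5.mk = 29  [terminal]
6. n6.acc = true  [terminal]
7. n3.depth = 7  [f₀.mk + f₁.mk - 27]
8. n8.cnt = "nz"  [terminal]
9. n9.cnt = "mz"  [terminal]
10. n7.live = true  [true]
11. n7.tag = "nzmz"  [b₀.cnt ++ b₁.cnt]
12. n7.lim = "qmz"  ["q" ++ b₁.cnt]
13. n7.sig = 11  [11]
14. n10.tag = true  [C₀.tag or S.live]
15. n11.acc = true  [terminal]
16. n12.cnt = "vy"  [terminal]
17. n10.off = 11  [len(b.cnt) + 9]
18. n10.ok = true  [e.acc and C.tag]
19. n2.off = 6  [6]
20. n2.ok = true  [C₁.ok or C₀.tag]
21. n1.live = true  [C.ok == true]
22. n1.tag = "yk"  ["yk"]
23. n1.lim = "pn"  ["pn"]
24. n1.sig = 22  [C.off * -2 + 34]
25. n13.acc = false  [terminal]
26. n14.mk = -6  [terminal]
27. n0.live = false  [S₁.sig > 22]
28. n0.tag = "ykpn"  [S₁.tag ++ S₁.lim]
29. n0.lim = "vpn"  ["v" ++ S₁.lim]
30. n0.sig = -9  [S₁.sig - 31]

true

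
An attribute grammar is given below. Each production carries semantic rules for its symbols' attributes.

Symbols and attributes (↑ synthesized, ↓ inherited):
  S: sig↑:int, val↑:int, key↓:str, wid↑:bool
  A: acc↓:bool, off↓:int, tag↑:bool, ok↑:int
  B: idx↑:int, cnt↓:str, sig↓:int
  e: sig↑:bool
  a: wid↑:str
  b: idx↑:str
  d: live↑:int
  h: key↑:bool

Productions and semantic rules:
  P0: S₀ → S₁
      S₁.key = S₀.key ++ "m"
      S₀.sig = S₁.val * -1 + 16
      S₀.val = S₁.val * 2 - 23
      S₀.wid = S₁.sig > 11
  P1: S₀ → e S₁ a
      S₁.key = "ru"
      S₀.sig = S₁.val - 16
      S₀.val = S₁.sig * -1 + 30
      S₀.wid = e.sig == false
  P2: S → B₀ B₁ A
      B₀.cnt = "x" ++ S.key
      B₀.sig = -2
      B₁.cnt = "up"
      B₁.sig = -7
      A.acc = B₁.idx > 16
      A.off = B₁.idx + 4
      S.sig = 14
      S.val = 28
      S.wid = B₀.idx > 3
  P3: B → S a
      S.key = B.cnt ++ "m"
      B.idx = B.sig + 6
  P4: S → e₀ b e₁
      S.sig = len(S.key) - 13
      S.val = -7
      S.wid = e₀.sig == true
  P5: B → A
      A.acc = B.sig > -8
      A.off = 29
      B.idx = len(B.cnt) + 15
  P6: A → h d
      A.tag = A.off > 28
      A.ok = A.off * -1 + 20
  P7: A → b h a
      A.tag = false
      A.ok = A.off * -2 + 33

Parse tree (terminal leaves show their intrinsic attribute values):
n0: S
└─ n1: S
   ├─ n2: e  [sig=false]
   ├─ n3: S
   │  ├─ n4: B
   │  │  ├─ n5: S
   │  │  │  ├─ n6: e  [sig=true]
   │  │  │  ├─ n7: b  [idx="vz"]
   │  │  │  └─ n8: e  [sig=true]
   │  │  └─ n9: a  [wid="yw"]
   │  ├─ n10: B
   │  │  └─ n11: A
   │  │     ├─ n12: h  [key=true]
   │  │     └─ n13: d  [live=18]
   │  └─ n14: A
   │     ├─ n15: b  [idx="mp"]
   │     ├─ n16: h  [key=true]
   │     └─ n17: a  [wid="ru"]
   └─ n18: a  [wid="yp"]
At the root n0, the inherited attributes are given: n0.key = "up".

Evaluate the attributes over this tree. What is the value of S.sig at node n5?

1. n0.key = "up"  [given at root]
2. n1.key = "upm"  [S₀.key ++ "m"]
3. n2.sig = false  [terminal]
4. n3.key = "ru"  ["ru"]
5. n4.cnt = "xru"  ["x" ++ S.key]
6. n4.sig = -2  [-2]
7. n5.key = "xrum"  [B.cnt ++ "m"]
8. n6.sig = true  [terminal]
9. n7.idx = "vz"  [terminal]
10. n8.sig = true  [terminal]
11. n5.sig = -9  [len(S.key) - 13]
12. n5.val = -7  [-7]
13. n5.wid = true  [e₀.sig == true]
14. n9.wid = "yw"  [terminal]
15. n4.idx = 4  [B.sig + 6]
16. n10.cnt = "up"  ["up"]
17. n10.sig = -7  [-7]
18. n11.acc = true  [B.sig > -8]
19. n11.off = 29  [29]
20. n12.key = true  [terminal]
21. n13.live = 18  [terminal]
22. n11.tag = true  [A.off > 28]
23. n11.ok = -9  [A.off * -1 + 20]
24. n10.idx = 17  [len(B.cnt) + 15]
25. n14.acc = true  [B₁.idx > 16]
26. n14.off = 21  [B₁.idx + 4]
27. n15.idx = "mp"  [terminal]
28. n16.key = true  [terminal]
29. n17.wid = "ru"  [terminal]
30. n14.tag = false  [false]
31. n14.ok = -9  [A.off * -2 + 33]
32. n3.sig = 14  [14]
33. n3.val = 28  [28]
34. n3.wid = true  [B₀.idx > 3]
35. n18.wid = "yp"  [terminal]
36. n1.sig = 12  [S₁.val - 16]
37. n1.val = 16  [S₁.sig * -1 + 30]
38. n1.wid = true  [e.sig == false]
39. n0.sig = 0  [S₁.val * -1 + 16]
40. n0.val = 9  [S₁.val * 2 - 23]
41. n0.wid = true  [S₁.sig > 11]

-9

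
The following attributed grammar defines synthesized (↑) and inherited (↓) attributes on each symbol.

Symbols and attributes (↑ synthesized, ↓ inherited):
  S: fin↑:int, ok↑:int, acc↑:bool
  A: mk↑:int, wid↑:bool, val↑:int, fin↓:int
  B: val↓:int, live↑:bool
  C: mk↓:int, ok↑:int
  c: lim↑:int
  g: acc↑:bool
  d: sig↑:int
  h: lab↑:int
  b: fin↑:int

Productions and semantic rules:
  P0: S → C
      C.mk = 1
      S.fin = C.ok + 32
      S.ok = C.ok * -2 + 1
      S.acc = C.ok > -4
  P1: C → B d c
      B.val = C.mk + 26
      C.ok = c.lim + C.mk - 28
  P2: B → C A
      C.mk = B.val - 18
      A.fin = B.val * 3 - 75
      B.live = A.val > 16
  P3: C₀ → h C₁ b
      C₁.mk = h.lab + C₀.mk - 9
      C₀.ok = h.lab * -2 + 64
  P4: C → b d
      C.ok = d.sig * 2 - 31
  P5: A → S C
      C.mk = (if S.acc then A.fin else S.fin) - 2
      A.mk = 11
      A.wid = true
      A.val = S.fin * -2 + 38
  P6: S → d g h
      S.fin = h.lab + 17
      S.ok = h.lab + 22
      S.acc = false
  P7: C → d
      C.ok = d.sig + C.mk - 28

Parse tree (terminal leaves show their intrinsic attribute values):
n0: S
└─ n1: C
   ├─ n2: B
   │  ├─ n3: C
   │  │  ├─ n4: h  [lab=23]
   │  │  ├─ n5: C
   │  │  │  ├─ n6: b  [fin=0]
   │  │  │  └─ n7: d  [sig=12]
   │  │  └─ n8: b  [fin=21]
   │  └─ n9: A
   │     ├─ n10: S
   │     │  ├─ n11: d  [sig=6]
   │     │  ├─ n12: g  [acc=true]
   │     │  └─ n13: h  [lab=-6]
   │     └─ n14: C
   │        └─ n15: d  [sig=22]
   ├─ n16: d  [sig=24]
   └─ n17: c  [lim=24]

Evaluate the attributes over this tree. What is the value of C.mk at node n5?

23

1. n1.mk = 1  [1]
2. n2.val = 27  [C.mk + 26]
3. n3.mk = 9  [B.val - 18]
4. n4.lab = 23  [terminal]
5. n5.mk = 23  [h.lab + C₀.mk - 9]
6. n6.fin = 0  [terminal]
7. n7.sig = 12  [terminal]
8. n5.ok = -7  [d.sig * 2 - 31]
9. n8.fin = 21  [terminal]
10. n3.ok = 18  [h.lab * -2 + 64]
11. n9.fin = 6  [B.val * 3 - 75]
12. n11.sig = 6  [terminal]
13. n12.acc = true  [terminal]
14. n13.lab = -6  [terminal]
15. n10.fin = 11  [h.lab + 17]
16. n10.ok = 16  [h.lab + 22]
17. n10.acc = false  [false]
18. n14.mk = 9  [(if S.acc then A.fin else S.fin) - 2]
19. n15.sig = 22  [terminal]
20. n14.ok = 3  [d.sig + C.mk - 28]
21. n9.mk = 11  [11]
22. n9.wid = true  [true]
23. n9.val = 16  [S.fin * -2 + 38]
24. n2.live = false  [A.val > 16]
25. n16.sig = 24  [terminal]
26. n17.lim = 24  [terminal]
27. n1.ok = -3  [c.lim + C.mk - 28]
28. n0.fin = 29  [C.ok + 32]
29. n0.ok = 7  [C.ok * -2 + 1]
30. n0.acc = true  [C.ok > -4]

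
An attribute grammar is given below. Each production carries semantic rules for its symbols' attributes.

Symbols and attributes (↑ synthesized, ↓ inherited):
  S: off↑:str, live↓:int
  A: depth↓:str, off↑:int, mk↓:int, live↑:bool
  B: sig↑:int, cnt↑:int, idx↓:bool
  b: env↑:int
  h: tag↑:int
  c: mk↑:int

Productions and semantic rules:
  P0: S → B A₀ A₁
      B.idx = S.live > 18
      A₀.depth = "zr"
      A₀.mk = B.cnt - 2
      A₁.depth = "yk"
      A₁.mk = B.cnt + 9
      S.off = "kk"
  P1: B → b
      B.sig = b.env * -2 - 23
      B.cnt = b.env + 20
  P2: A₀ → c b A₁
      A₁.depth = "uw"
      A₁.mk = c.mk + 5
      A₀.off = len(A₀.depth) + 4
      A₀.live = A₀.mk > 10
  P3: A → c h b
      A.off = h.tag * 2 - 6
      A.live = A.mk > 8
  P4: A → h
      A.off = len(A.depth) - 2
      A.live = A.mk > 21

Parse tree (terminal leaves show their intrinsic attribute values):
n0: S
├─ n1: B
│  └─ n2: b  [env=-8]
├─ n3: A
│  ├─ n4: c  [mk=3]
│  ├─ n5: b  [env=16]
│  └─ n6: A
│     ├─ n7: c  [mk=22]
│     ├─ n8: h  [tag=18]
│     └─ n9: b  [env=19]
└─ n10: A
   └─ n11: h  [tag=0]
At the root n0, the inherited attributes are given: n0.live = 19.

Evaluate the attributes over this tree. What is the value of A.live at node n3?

1. n0.live = 19  [given at root]
2. n1.idx = true  [S.live > 18]
3. n2.env = -8  [terminal]
4. n1.sig = -7  [b.env * -2 - 23]
5. n1.cnt = 12  [b.env + 20]
6. n3.depth = "zr"  ["zr"]
7. n3.mk = 10  [B.cnt - 2]
8. n4.mk = 3  [terminal]
9. n5.env = 16  [terminal]
10. n6.depth = "uw"  ["uw"]
11. n6.mk = 8  [c.mk + 5]
12. n7.mk = 22  [terminal]
13. n8.tag = 18  [terminal]
14. n9.env = 19  [terminal]
15. n6.off = 30  [h.tag * 2 - 6]
16. n6.live = false  [A.mk > 8]
17. n3.off = 6  [len(A₀.depth) + 4]
18. n3.live = false  [A₀.mk > 10]
19. n10.depth = "yk"  ["yk"]
20. n10.mk = 21  [B.cnt + 9]
21. n11.tag = 0  [terminal]
22. n10.off = 0  [len(A.depth) - 2]
23. n10.live = false  [A.mk > 21]
24. n0.off = "kk"  ["kk"]

false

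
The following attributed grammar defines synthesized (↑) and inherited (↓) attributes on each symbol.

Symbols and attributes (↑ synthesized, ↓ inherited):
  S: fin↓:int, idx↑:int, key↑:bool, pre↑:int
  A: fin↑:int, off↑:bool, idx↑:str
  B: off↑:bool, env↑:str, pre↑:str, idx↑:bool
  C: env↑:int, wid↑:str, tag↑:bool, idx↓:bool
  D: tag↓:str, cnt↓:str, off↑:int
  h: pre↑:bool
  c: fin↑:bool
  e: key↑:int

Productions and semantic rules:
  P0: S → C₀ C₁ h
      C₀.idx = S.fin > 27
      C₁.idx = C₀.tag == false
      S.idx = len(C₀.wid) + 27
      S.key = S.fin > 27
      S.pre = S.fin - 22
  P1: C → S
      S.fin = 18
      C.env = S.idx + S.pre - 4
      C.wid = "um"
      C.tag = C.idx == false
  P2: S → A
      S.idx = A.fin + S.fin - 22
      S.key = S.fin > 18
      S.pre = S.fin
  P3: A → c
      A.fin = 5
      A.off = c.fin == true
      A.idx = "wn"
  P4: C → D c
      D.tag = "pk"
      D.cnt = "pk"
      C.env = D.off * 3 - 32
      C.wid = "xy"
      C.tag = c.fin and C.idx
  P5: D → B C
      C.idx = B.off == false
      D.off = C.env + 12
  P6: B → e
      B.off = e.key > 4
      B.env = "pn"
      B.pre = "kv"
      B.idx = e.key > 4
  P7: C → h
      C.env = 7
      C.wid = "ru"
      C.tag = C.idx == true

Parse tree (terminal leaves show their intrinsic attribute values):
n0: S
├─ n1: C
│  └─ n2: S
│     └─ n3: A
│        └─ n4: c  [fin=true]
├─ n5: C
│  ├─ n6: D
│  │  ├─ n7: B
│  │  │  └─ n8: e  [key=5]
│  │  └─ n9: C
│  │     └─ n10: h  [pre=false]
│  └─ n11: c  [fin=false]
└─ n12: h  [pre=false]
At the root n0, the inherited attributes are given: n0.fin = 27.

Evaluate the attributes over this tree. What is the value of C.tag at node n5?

false

1. n0.fin = 27  [given at root]
2. n1.idx = false  [S.fin > 27]
3. n2.fin = 18  [18]
4. n4.fin = true  [terminal]
5. n3.fin = 5  [5]
6. n3.off = true  [c.fin == true]
7. n3.idx = "wn"  ["wn"]
8. n2.idx = 1  [A.fin + S.fin - 22]
9. n2.key = false  [S.fin > 18]
10. n2.pre = 18  [S.fin]
11. n1.env = 15  [S.idx + S.pre - 4]
12. n1.wid = "um"  ["um"]
13. n1.tag = true  [C.idx == false]
14. n5.idx = false  [C₀.tag == false]
15. n6.tag = "pk"  ["pk"]
16. n6.cnt = "pk"  ["pk"]
17. n8.key = 5  [terminal]
18. n7.off = true  [e.key > 4]
19. n7.env = "pn"  ["pn"]
20. n7.pre = "kv"  ["kv"]
21. n7.idx = true  [e.key > 4]
22. n9.idx = false  [B.off == false]
23. n10.pre = false  [terminal]
24. n9.env = 7  [7]
25. n9.wid = "ru"  ["ru"]
26. n9.tag = false  [C.idx == true]
27. n6.off = 19  [C.env + 12]
28. n11.fin = false  [terminal]
29. n5.env = 25  [D.off * 3 - 32]
30. n5.wid = "xy"  ["xy"]
31. n5.tag = false  [c.fin and C.idx]
32. n12.pre = false  [terminal]
33. n0.idx = 29  [len(C₀.wid) + 27]
34. n0.key = false  [S.fin > 27]
35. n0.pre = 5  [S.fin - 22]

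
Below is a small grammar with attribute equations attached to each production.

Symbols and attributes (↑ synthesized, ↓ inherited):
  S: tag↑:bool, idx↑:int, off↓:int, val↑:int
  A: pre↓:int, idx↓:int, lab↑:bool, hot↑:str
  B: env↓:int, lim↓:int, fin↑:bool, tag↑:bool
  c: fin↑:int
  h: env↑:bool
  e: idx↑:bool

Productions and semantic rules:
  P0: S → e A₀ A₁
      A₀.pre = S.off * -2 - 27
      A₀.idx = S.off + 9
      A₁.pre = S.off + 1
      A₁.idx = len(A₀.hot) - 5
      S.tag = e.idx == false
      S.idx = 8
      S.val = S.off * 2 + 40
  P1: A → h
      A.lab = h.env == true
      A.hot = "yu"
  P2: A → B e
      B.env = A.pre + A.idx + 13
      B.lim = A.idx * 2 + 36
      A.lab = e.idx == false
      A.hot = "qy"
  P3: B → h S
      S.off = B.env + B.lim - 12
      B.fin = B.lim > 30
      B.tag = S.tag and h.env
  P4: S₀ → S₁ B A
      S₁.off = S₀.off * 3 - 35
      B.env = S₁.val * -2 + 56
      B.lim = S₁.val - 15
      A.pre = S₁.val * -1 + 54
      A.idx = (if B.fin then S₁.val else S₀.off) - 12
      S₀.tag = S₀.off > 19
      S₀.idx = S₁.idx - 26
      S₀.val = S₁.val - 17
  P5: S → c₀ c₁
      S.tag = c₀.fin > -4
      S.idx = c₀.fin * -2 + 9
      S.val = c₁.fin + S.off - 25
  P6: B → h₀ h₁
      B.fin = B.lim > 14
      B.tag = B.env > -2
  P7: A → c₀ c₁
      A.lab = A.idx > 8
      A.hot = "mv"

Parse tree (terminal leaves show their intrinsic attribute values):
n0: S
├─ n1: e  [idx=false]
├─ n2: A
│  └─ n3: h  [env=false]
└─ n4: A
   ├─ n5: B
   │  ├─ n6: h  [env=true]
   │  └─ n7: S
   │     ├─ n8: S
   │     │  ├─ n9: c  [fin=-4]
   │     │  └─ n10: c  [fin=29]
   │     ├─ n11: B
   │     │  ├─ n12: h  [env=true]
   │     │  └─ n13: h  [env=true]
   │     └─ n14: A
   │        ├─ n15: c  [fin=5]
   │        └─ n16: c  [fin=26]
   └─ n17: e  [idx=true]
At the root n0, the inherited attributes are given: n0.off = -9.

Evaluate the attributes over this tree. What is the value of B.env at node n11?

-2

1. n0.off = -9  [given at root]
2. n1.idx = false  [terminal]
3. n2.pre = -9  [S.off * -2 - 27]
4. n2.idx = 0  [S.off + 9]
5. n3.env = false  [terminal]
6. n2.lab = false  [h.env == true]
7. n2.hot = "yu"  ["yu"]
8. n4.pre = -8  [S.off + 1]
9. n4.idx = -3  [len(A₀.hot) - 5]
10. n5.env = 2  [A.pre + A.idx + 13]
11. n5.lim = 30  [A.idx * 2 + 36]
12. n6.env = true  [terminal]
13. n7.off = 20  [B.env + B.lim - 12]
14. n8.off = 25  [S₀.off * 3 - 35]
15. n9.fin = -4  [terminal]
16. n10.fin = 29  [terminal]
17. n8.tag = false  [c₀.fin > -4]
18. n8.idx = 17  [c₀.fin * -2 + 9]
19. n8.val = 29  [c₁.fin + S.off - 25]
20. n11.env = -2  [S₁.val * -2 + 56]
21. n11.lim = 14  [S₁.val - 15]
22. n12.env = true  [terminal]
23. n13.env = true  [terminal]
24. n11.fin = false  [B.lim > 14]
25. n11.tag = false  [B.env > -2]
26. n14.pre = 25  [S₁.val * -1 + 54]
27. n14.idx = 8  [(if B.fin then S₁.val else S₀.off) - 12]
28. n15.fin = 5  [terminal]
29. n16.fin = 26  [terminal]
30. n14.lab = false  [A.idx > 8]
31. n14.hot = "mv"  ["mv"]
32. n7.tag = true  [S₀.off > 19]
33. n7.idx = -9  [S₁.idx - 26]
34. n7.val = 12  [S₁.val - 17]
35. n5.fin = false  [B.lim > 30]
36. n5.tag = true  [S.tag and h.env]
37. n17.idx = true  [terminal]
38. n4.lab = false  [e.idx == false]
39. n4.hot = "qy"  ["qy"]
40. n0.tag = true  [e.idx == false]
41. n0.idx = 8  [8]
42. n0.val = 22  [S.off * 2 + 40]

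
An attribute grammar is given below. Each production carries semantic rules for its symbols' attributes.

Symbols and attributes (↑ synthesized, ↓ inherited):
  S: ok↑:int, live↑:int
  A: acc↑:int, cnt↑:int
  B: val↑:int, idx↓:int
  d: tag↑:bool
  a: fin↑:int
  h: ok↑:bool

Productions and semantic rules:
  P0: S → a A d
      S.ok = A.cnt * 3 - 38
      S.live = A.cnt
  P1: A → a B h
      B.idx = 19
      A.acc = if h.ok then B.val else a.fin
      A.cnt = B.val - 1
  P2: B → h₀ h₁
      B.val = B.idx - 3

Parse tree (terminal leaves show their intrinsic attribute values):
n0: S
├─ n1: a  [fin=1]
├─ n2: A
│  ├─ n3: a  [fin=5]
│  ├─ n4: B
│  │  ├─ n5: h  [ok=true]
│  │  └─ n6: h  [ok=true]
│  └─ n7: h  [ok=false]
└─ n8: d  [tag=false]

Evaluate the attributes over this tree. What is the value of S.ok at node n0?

7

1. n1.fin = 1  [terminal]
2. n3.fin = 5  [terminal]
3. n4.idx = 19  [19]
4. n5.ok = true  [terminal]
5. n6.ok = true  [terminal]
6. n4.val = 16  [B.idx - 3]
7. n7.ok = false  [terminal]
8. n2.acc = 5  [if h.ok then B.val else a.fin]
9. n2.cnt = 15  [B.val - 1]
10. n8.tag = false  [terminal]
11. n0.ok = 7  [A.cnt * 3 - 38]
12. n0.live = 15  [A.cnt]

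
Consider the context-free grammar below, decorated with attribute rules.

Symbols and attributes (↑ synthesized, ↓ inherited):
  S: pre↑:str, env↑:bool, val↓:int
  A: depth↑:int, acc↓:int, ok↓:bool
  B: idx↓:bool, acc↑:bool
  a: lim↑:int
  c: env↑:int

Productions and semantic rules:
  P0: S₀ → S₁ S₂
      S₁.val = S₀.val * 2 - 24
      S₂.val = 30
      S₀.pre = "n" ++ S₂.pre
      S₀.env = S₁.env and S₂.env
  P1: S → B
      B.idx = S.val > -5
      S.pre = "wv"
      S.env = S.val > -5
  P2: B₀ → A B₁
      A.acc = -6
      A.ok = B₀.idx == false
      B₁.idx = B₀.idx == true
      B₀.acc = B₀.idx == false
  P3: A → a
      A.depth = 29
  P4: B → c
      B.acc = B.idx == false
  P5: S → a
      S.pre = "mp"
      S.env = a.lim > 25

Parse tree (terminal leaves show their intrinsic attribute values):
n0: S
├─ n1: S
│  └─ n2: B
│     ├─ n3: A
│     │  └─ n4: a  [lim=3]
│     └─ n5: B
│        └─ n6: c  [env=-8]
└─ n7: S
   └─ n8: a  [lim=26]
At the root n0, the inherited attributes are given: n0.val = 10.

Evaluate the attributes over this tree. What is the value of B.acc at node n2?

false

1. n0.val = 10  [given at root]
2. n1.val = -4  [S₀.val * 2 - 24]
3. n2.idx = true  [S.val > -5]
4. n3.acc = -6  [-6]
5. n3.ok = false  [B₀.idx == false]
6. n4.lim = 3  [terminal]
7. n3.depth = 29  [29]
8. n5.idx = true  [B₀.idx == true]
9. n6.env = -8  [terminal]
10. n5.acc = false  [B.idx == false]
11. n2.acc = false  [B₀.idx == false]
12. n1.pre = "wv"  ["wv"]
13. n1.env = true  [S.val > -5]
14. n7.val = 30  [30]
15. n8.lim = 26  [terminal]
16. n7.pre = "mp"  ["mp"]
17. n7.env = true  [a.lim > 25]
18. n0.pre = "nmp"  ["n" ++ S₂.pre]
19. n0.env = true  [S₁.env and S₂.env]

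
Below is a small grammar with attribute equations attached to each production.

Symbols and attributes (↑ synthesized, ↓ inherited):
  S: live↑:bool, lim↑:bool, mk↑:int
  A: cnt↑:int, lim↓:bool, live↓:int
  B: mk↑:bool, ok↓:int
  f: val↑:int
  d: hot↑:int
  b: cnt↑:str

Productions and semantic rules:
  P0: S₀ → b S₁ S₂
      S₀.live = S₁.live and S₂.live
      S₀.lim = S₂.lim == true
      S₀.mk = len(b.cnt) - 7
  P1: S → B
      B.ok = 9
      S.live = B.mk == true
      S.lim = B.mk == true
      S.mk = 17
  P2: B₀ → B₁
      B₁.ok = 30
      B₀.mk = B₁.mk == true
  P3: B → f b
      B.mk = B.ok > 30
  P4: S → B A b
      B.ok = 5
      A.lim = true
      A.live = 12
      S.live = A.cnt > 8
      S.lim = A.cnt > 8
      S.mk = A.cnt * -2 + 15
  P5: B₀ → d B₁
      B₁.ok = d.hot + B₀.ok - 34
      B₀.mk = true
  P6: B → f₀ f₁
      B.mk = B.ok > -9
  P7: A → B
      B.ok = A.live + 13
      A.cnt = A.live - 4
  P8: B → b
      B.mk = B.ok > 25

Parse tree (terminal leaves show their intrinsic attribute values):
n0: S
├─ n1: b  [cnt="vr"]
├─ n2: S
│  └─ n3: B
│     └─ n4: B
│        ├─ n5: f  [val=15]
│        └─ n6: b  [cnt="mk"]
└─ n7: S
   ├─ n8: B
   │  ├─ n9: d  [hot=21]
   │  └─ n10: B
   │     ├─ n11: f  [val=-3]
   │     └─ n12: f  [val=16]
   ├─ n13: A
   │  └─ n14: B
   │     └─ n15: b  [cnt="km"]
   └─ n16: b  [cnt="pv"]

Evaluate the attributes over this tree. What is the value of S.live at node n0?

1. n1.cnt = "vr"  [terminal]
2. n3.ok = 9  [9]
3. n4.ok = 30  [30]
4. n5.val = 15  [terminal]
5. n6.cnt = "mk"  [terminal]
6. n4.mk = false  [B.ok > 30]
7. n3.mk = false  [B₁.mk == true]
8. n2.live = false  [B.mk == true]
9. n2.lim = false  [B.mk == true]
10. n2.mk = 17  [17]
11. n8.ok = 5  [5]
12. n9.hot = 21  [terminal]
13. n10.ok = -8  [d.hot + B₀.ok - 34]
14. n11.val = -3  [terminal]
15. n12.val = 16  [terminal]
16. n10.mk = true  [B.ok > -9]
17. n8.mk = true  [true]
18. n13.lim = true  [true]
19. n13.live = 12  [12]
20. n14.ok = 25  [A.live + 13]
21. n15.cnt = "km"  [terminal]
22. n14.mk = false  [B.ok > 25]
23. n13.cnt = 8  [A.live - 4]
24. n16.cnt = "pv"  [terminal]
25. n7.live = false  [A.cnt > 8]
26. n7.lim = false  [A.cnt > 8]
27. n7.mk = -1  [A.cnt * -2 + 15]
28. n0.live = false  [S₁.live and S₂.live]
29. n0.lim = false  [S₂.lim == true]
30. n0.mk = -5  [len(b.cnt) - 7]

false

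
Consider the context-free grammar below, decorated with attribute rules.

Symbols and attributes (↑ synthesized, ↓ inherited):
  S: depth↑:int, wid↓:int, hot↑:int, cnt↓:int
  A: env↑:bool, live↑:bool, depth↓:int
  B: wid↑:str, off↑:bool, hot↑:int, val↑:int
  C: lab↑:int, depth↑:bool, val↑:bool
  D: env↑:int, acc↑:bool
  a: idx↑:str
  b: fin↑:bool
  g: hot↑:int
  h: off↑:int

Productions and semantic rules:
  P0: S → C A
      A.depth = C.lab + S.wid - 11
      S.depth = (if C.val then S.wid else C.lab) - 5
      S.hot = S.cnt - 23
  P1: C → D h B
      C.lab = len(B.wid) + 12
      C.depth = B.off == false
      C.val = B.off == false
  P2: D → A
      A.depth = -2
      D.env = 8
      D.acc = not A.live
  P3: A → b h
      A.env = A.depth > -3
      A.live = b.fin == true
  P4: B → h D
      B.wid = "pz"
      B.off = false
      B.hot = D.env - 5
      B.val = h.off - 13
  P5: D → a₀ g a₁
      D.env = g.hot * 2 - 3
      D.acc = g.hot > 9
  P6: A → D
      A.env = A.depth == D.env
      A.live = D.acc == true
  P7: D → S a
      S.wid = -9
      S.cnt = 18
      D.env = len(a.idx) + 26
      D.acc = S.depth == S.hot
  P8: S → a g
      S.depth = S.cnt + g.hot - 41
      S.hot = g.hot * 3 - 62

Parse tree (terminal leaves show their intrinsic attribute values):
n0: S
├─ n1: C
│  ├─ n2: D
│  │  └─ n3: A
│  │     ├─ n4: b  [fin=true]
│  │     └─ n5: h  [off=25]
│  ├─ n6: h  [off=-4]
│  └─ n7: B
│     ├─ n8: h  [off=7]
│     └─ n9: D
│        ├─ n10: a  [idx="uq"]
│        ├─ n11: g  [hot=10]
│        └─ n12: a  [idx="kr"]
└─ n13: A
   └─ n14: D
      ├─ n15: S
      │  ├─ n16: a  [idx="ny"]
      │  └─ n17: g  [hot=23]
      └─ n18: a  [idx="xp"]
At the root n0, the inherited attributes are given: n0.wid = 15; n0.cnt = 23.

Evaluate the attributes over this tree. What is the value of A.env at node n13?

false

1. n0.wid = 15  [given at root]
2. n0.cnt = 23  [given at root]
3. n3.depth = -2  [-2]
4. n4.fin = true  [terminal]
5. n5.off = 25  [terminal]
6. n3.env = true  [A.depth > -3]
7. n3.live = true  [b.fin == true]
8. n2.env = 8  [8]
9. n2.acc = false  [not A.live]
10. n6.off = -4  [terminal]
11. n8.off = 7  [terminal]
12. n10.idx = "uq"  [terminal]
13. n11.hot = 10  [terminal]
14. n12.idx = "kr"  [terminal]
15. n9.env = 17  [g.hot * 2 - 3]
16. n9.acc = true  [g.hot > 9]
17. n7.wid = "pz"  ["pz"]
18. n7.off = false  [false]
19. n7.hot = 12  [D.env - 5]
20. n7.val = -6  [h.off - 13]
21. n1.lab = 14  [len(B.wid) + 12]
22. n1.depth = true  [B.off == false]
23. n1.val = true  [B.off == false]
24. n13.depth = 18  [C.lab + S.wid - 11]
25. n15.wid = -9  [-9]
26. n15.cnt = 18  [18]
27. n16.idx = "ny"  [terminal]
28. n17.hot = 23  [terminal]
29. n15.depth = 0  [S.cnt + g.hot - 41]
30. n15.hot = 7  [g.hot * 3 - 62]
31. n18.idx = "xp"  [terminal]
32. n14.env = 28  [len(a.idx) + 26]
33. n14.acc = false  [S.depth == S.hot]
34. n13.env = false  [A.depth == D.env]
35. n13.live = false  [D.acc == true]
36. n0.depth = 10  [(if C.val then S.wid else C.lab) - 5]
37. n0.hot = 0  [S.cnt - 23]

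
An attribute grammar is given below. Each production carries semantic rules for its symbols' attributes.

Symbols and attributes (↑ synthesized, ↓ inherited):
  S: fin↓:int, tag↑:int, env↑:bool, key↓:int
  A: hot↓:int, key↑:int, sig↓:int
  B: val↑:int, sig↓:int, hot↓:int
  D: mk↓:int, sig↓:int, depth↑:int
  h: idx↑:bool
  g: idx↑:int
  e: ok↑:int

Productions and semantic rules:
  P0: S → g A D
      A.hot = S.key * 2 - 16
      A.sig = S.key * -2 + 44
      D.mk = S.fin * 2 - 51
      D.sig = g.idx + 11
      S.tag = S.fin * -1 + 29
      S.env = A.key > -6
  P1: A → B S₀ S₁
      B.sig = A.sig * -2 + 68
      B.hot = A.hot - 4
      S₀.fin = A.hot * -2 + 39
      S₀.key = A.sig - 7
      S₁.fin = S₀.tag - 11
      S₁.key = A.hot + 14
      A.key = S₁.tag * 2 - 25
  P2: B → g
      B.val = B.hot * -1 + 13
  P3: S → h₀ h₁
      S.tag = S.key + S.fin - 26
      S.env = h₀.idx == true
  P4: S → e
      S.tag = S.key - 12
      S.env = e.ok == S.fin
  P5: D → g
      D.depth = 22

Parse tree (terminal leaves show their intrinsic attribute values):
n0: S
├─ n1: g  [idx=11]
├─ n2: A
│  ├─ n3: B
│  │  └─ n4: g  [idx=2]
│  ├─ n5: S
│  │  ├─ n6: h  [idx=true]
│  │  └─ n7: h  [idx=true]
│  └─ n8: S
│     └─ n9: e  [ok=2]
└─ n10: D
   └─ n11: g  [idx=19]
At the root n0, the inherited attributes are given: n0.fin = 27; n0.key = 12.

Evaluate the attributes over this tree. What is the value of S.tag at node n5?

1. n0.fin = 27  [given at root]
2. n0.key = 12  [given at root]
3. n1.idx = 11  [terminal]
4. n2.hot = 8  [S.key * 2 - 16]
5. n2.sig = 20  [S.key * -2 + 44]
6. n3.sig = 28  [A.sig * -2 + 68]
7. n3.hot = 4  [A.hot - 4]
8. n4.idx = 2  [terminal]
9. n3.val = 9  [B.hot * -1 + 13]
10. n5.fin = 23  [A.hot * -2 + 39]
11. n5.key = 13  [A.sig - 7]
12. n6.idx = true  [terminal]
13. n7.idx = true  [terminal]
14. n5.tag = 10  [S.key + S.fin - 26]
15. n5.env = true  [h₀.idx == true]
16. n8.fin = -1  [S₀.tag - 11]
17. n8.key = 22  [A.hot + 14]
18. n9.ok = 2  [terminal]
19. n8.tag = 10  [S.key - 12]
20. n8.env = false  [e.ok == S.fin]
21. n2.key = -5  [S₁.tag * 2 - 25]
22. n10.mk = 3  [S.fin * 2 - 51]
23. n10.sig = 22  [g.idx + 11]
24. n11.idx = 19  [terminal]
25. n10.depth = 22  [22]
26. n0.tag = 2  [S.fin * -1 + 29]
27. n0.env = true  [A.key > -6]

10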